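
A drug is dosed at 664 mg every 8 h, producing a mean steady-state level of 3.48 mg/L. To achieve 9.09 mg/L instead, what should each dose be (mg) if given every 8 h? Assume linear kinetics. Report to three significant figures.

With linear kinetics, Css is proportional to dose rate (D/τ) at fixed clearance.
D₂ = D₁ × (Css,target / Css,current) = 664 × 9.09/3.48 = 1734 mg

1730 mg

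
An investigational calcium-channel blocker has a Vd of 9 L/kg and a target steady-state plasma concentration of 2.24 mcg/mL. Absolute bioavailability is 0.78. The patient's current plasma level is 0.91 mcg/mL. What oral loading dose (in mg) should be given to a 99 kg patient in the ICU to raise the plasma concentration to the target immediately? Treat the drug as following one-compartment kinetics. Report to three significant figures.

1520 mg

Vd = 9 L/kg × 99 kg = 891.0 L
Concentration deficit ΔC = 2.24 − 0.91 = 1.330 mg/L
LD = Vd × ΔC / F = 891.0 × 1.330 / 0.78 = 1519 mg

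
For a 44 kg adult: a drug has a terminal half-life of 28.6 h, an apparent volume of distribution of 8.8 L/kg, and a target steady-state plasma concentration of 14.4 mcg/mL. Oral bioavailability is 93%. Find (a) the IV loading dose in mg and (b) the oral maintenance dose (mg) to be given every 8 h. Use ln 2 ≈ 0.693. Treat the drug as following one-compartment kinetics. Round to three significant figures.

Vd = 8.8 L/kg × 44 kg = 387.2 L
LD = Vd × C = 387.2 × 14.4 = 5576 mg
CL = 0.693 × Vd / t½ = 0.693 × 387.2 / 28.6 = 9.382 L/h
D = CL × Css × τ / F = 9.382 × 14.4 × 8 / 0.93 = 1162 mg

(a) 5580 mg; (b) 1160 mg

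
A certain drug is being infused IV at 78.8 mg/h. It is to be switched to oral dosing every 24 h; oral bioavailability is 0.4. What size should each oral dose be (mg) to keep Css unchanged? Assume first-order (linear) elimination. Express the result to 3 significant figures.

To maintain the same Css, the systemic dosing rate must be unchanged: F·D/τ = infusion rate.
D = rate × τ / F = 78.8 × 24 / 0.4 = 4728 mg

4730 mg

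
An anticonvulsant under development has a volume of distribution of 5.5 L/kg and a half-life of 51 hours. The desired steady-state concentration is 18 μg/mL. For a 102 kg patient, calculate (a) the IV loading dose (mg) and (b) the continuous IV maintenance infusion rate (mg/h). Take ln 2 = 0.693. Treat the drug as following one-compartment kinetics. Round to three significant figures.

Vd(total) = 102 kg × 5.5 L/kg = 561.0 L
LD = Vd × C = 561.0 × 18 = 10100 mg
CL = 0.693 × Vd / t½ = 0.693 × 561.0 / 51 = 7.623 L/h
Infusion rate = CL × Css = 7.623 × 18 = 137.2 mg/h

(a) 10100 mg; (b) 137 mg/h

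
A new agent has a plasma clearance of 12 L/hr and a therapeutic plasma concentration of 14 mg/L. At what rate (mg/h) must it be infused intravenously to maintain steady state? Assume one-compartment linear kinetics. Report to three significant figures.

168 mg/h

R₀ = 12.00 × 14 = 168.0 mg/h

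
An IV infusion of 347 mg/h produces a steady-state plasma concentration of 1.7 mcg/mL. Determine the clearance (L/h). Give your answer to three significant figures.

204 L/h

At steady state, infusion rate = CL × Css, so CL = rate / Css.
CL = 347 / 1.7 = 204.1 L/h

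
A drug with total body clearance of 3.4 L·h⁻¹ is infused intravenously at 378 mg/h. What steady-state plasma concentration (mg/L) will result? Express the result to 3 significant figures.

111 mg/L

Css = rate / CL = 378 / 3.400 = 111.2 mg/L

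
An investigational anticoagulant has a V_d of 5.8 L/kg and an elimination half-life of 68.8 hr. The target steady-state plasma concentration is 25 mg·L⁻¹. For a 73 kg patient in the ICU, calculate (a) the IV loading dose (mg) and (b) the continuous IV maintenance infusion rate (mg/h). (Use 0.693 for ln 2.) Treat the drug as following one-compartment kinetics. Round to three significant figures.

(a) 10600 mg; (b) 107 mg/h

Vd(total) = 73 kg × 5.8 L/kg = 423.4 L
LD = Vd × C = 423.4 × 25 = 10590 mg
CL = 0.693 × Vd / t½ = 0.693 × 423.4 / 68.8 = 4.265 L/h
Infusion rate = CL × Css = 4.265 × 25 = 106.6 mg/h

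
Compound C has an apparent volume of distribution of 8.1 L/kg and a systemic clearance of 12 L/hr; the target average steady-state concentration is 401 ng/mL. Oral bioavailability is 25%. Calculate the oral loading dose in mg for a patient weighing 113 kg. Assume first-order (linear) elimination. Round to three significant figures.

Total Vd = 8.1 × 113 = 915.3 L
C = 401 ng/mL = 0.4010 mg/L
LD = Vd × C / F = 915.3 × 0.4010 / 0.25 = 1468 mg

1470 mg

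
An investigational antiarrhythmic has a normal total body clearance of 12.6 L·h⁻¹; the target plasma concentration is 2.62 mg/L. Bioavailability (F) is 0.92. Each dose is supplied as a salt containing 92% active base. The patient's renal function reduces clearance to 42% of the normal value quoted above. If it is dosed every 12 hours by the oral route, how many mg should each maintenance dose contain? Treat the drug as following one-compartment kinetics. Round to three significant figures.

197 mg

Patient clearance = 0.42 × 12.60 = 5.292 L/h
D = CL × Css × τ / F / S = 5.292 × 2.62 × 12 / 0.92 / 0.92 = 196.6 mg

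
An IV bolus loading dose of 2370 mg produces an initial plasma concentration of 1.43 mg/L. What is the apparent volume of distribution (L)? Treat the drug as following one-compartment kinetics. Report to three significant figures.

1660 L

Immediately after an IV bolus, C₀ = Dose / Vd, so Vd = Dose / C₀.
Vd = 2370 / 1.43 = 1657 L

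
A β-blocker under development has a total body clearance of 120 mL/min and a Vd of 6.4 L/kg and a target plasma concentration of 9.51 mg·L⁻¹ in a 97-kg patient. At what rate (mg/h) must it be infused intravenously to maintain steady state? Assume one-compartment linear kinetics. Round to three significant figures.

68.5 mg/h

CL = 120 mL/min × 60/1000 = 7.200 L/h
Infusion rate = CL · Css = 7.200 L/h × 9.51 mg/L = 68.47 mg/h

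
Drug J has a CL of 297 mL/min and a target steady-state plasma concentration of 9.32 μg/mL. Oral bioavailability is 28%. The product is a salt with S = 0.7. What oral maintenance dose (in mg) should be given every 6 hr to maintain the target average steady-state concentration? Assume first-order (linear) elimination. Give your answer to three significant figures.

5080 mg

CL = 297 mL/min = 297 × 0.06 = 17.82 L/h
D = CL × Css × τ / F / S = 17.82 × 9.32 × 6 / 0.28 / 0.7 = 5084 mg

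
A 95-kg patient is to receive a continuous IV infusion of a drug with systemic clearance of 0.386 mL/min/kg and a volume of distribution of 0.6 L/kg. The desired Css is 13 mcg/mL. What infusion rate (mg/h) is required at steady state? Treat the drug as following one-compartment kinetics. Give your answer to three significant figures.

CL = 0.386 mL/min/kg × 95 kg = 36.67 mL/min = 36.67 × 60/1000 = 2.200 L/h
At steady state, infusion rate equals elimination rate: rate in = CL × Css.
Rate = CL × Css = 2.200 × 13 = 28.60 mg/h

28.6 mg/h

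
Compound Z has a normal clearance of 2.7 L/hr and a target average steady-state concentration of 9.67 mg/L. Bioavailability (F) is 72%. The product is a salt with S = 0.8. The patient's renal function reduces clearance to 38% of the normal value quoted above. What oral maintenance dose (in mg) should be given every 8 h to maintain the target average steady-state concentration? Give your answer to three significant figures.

138 mg

Patient clearance = 0.38 × 2.700 = 1.026 L/h
D = CL × Css × τ / F / S = 1.026 × 9.67 × 8 / 0.72 / 0.8 = 137.8 mg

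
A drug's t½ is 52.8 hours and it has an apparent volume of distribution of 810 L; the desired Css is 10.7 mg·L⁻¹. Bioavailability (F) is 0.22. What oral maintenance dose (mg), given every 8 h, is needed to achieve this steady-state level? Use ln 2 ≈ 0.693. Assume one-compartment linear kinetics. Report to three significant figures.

k = 0.693/52.8 = 0.01313 h⁻¹, so CL = k·Vd = 0.01313 × 810.0 = 10.64 L/h
D = CL × Css × τ / F = 10.64 × 10.7 × 8 / 0.22 = 4140 mg

4140 mg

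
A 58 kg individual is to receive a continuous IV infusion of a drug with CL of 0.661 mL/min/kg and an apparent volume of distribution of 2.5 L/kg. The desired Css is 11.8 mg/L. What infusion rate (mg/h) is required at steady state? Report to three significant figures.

27.1 mg/h

CL = 0.661 mL/min/kg × 58 kg = 38.34 mL/min = 38.34 × 60/1000 = 2.300 L/h
Rate = CL × Css = 2.300 × 11.8 = 27.14 mg/h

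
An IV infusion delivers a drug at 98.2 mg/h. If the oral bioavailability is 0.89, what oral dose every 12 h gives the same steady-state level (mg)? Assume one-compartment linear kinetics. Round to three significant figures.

1320 mg

To maintain the same Css, the systemic dosing rate must be unchanged: F·D/τ = infusion rate.
D = rate × τ / F = 98.2 × 12 / 0.89 = 1324 mg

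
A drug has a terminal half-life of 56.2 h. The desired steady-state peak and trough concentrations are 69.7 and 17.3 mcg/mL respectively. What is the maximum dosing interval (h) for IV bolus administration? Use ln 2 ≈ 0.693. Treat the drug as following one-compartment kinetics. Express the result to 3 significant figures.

113 h

k = 0.693 / t½ = 0.693 / 56.2 = 0.01233 h⁻¹
Between IV bolus doses, concentration decays as C = C₀·e^(−kτ), so C_peak/C_trough = e^(kτ).
τ_max = ln(C_peak/C_trough) / k = ln(69.7/17.3) / 0.01233 = 1.393 / 0.01233 = 113.0 h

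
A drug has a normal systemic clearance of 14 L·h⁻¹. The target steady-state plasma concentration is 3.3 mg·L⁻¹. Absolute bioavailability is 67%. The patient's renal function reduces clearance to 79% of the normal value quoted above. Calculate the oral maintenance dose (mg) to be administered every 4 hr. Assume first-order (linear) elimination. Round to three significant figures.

Patient clearance = 0.79 × 14.00 = 11.06 L/h
D = CL × Css × τ / F = 11.06 × 3.3 × 4 / 0.67 = 217.9 mg

218 mg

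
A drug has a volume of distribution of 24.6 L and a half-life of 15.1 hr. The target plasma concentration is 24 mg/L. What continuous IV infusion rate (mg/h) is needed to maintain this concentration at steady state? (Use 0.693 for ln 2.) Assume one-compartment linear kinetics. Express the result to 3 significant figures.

27.1 mg/h

CL = ln 2 · Vd / t½ = 0.693 × 24.60 / 15.1 = 1.129 L/h
Infusion rate = CL × Css = 1.129 × 24 = 27.10 mg/h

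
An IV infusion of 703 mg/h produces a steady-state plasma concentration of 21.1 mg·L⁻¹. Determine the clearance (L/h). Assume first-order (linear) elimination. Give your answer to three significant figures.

33.3 L/h

At steady state, infusion rate = CL × Css, so CL = rate / Css.
CL = 703 / 21.1 = 33.32 L/h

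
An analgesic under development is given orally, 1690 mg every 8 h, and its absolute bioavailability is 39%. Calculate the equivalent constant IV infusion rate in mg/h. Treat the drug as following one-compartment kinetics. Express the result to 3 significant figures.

82.4 mg/h

Equivalent systemic input: infusion rate = F·D/τ.
Rate = 0.39 × 1690 / 8 = 82.39 mg/h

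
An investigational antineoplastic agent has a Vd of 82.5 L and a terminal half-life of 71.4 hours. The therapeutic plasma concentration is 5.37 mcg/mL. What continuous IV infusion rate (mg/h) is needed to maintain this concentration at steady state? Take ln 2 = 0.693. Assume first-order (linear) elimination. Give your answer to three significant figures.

4.30 mg/h

CL = 0.693 × Vd / t½ = 0.693 × 82.50 / 71.4 = 0.8007 L/h
Infusion rate = CL × Css = 0.8007 × 5.37 = 4.300 mg/h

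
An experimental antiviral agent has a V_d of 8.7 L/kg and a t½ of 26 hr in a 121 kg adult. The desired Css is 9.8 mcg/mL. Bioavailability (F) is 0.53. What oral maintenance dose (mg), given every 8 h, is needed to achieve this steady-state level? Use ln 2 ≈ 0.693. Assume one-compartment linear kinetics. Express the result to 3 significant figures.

4150 mg

Vd(total) = 121 kg × 8.7 L/kg = 1053 L
CL = ln 2 · Vd / t½ = 0.693 × 1053 / 26 = 28.07 L/h
D = CL × Css × τ / F = 28.07 × 9.8 × 8 / 0.53 = 4152 mg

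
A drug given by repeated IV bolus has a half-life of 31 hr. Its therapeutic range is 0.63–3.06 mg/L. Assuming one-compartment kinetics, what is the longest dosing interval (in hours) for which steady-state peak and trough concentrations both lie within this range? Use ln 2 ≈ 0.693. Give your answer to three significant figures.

70.7 h

k = 0.693 / t½ = 0.693 / 31 = 0.02235 h⁻¹
Between IV bolus doses, concentration decays as C = C₀·e^(−kτ), so C_peak/C_trough = e^(kτ).
τ_max = ln(C_peak/C_trough) / k = ln(3.06/0.63) / 0.02235 = 1.580 / 0.02235 = 70.69 h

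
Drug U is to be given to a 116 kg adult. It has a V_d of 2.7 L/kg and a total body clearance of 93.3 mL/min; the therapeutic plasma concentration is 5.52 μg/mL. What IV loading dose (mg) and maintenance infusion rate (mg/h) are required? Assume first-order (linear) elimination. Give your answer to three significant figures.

Total Vd = 2.7 × 116 = 313.2 L
LD = Vd · C_target = 313.2 × 5.52 = 1729 mg
CL = 93.3 mL/min × 60/1000 = 5.598 L/h
Infusion rate = 5.598 L/h × 5.52 mg/L = 30.90 mg/h

(a) 1730 mg; (b) 30.9 mg/h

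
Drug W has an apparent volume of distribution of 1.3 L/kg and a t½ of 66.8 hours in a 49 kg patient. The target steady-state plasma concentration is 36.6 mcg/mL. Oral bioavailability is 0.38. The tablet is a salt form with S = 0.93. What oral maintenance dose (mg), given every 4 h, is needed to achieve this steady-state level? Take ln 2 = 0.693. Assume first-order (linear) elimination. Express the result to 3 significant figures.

274 mg

Vd = 1.3 L/kg × 49 kg = 63.70 L
CL = ln 2 · Vd / t½ = 0.693 × 63.70 / 66.8 = 0.6608 L/h
D = CL × Css × τ / F / S = 0.6608 × 36.6 × 4 / 0.38 / 0.93 = 273.7 mg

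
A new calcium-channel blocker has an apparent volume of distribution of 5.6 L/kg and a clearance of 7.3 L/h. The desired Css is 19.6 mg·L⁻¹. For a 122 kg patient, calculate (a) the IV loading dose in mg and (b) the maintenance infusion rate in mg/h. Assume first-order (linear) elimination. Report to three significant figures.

(a) 13400 mg; (b) 143 mg/h

Vd = 5.6 L/kg × 122 kg = 683.2 L
LD = Vd · C_target = 683.2 × 19.6 = 13390 mg
Infusion rate = 7.300 L/h × 19.6 mg/L = 143.1 mg/h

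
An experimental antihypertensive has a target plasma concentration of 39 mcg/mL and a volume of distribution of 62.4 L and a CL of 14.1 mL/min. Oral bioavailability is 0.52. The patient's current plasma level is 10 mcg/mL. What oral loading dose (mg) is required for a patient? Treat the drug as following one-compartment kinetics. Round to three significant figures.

3480 mg

Concentration deficit ΔC = 39 − 10 = 29.00 mg/L
LD = Vd × ΔC / F = 62.40 × 29.00 / 0.52 = 3480 mg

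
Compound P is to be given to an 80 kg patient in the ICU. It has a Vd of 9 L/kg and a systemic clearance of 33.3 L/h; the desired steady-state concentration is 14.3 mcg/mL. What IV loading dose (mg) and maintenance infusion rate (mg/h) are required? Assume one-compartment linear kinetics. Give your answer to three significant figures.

Vd(total) = 80 kg × 9 L/kg = 720.0 L
Loading: fill Vd to C_target → 720.0 L × 14.3 mg/L = 10300 mg
Infusion rate = 33.30 L/h × 14.3 mg/L = 476.2 mg/h

(a) 10300 mg; (b) 476 mg/h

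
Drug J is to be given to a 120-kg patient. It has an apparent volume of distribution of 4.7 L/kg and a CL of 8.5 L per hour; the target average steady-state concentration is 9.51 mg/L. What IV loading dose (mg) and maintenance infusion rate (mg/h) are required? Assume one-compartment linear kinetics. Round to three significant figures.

(a) 5360 mg; (b) 80.8 mg/h

Total Vd = 4.7 × 120 = 564.0 L
Loading dose = Vd × C = 564.0 × 9.51 = 5364 mg
Maintenance: replace elimination → rate = CL × Css = 8.500 × 9.51 = 80.84 mg/h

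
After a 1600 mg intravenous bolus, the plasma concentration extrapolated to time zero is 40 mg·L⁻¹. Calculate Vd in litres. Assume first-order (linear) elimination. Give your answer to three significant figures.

Immediately after an IV bolus, C₀ = Dose / Vd, so Vd = Dose / C₀.
Vd = 1600 / 40 = 40.00 L

40.0 L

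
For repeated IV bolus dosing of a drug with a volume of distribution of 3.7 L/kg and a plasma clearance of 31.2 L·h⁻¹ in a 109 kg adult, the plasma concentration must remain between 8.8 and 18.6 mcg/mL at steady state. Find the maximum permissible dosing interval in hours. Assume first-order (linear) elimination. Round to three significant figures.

9.67 h

Vd = 3.7 L/kg × 109 kg = 403.3 L
k = CL / Vd = 31.20 / 403.3 = 0.07736 h⁻¹
Between IV bolus doses, concentration decays as C = C₀·e^(−kτ), so C_peak/C_trough = e^(kτ).
τ_max = ln(C_peak/C_trough) / k = ln(18.6/8.8) / 0.07736 = 0.7484 / 0.07736 = 9.674 h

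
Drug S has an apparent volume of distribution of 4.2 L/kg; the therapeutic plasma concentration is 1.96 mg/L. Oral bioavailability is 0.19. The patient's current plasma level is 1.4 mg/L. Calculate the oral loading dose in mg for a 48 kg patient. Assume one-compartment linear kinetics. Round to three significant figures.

594 mg

Vd(total) = 48 kg × 4.2 L/kg = 201.6 L
Concentration deficit ΔC = 1.96 − 1.4 = 0.5600 mg/L
LD = Vd × ΔC / F = 201.6 × 0.5600 / 0.19 = 594.2 mg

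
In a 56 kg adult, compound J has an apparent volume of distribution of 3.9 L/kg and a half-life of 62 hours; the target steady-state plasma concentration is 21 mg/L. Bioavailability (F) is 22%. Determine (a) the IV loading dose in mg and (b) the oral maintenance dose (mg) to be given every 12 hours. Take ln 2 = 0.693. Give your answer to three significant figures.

(a) 4590 mg; (b) 2800 mg

Vd = 3.9 L/kg × 56 kg = 218.4 L
LD = Vd × C = 218.4 × 21 = 4586 mg
CL = 0.693 × Vd / t½ = 0.693 × 218.4 / 62 = 2.441 L/h
D = CL × Css × τ / F = 2.441 × 21 × 12 / 0.22 = 2796 mg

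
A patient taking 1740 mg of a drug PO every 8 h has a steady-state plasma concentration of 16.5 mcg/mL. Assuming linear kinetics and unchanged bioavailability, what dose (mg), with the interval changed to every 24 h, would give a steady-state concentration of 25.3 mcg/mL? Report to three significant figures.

8000 mg

With linear kinetics, Css is proportional to dose rate (D/τ) at fixed clearance.
D₂ = D₁ × (Css,target / Css,current) × (τ₂/τ₁) = 1740 × (25.3/16.5) × (24/8) = 8004 mg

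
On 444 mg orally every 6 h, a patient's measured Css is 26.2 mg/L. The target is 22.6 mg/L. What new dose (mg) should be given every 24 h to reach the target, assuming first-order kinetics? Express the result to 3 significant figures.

With linear kinetics, Css is proportional to dose rate (D/τ) at fixed clearance.
D₂ = D₁ × (Css,target / Css,current) × (τ₂/τ₁) = 444 × (22.6/26.2) × (24/6) = 1532 mg

1530 mg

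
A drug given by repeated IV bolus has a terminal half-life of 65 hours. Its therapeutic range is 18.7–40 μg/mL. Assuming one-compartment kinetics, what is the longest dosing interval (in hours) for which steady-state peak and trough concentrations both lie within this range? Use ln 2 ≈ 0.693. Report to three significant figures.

k = 0.693 / t½ = 0.693 / 65 = 0.01066 h⁻¹
Between IV bolus doses, concentration decays as C = C₀·e^(−kτ), so C_peak/C_trough = e^(kτ).
τ_max = ln(C_peak/C_trough) / k = ln(40/18.7) / 0.01066 = 0.7604 / 0.01066 = 71.33 h

71.3 h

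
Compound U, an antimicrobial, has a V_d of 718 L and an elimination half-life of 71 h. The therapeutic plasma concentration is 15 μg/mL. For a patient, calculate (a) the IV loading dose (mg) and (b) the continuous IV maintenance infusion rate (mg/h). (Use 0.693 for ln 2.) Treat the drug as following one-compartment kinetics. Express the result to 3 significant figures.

LD = Vd × C = 718.0 × 15 = 10770 mg
CL = 0.693 × Vd / t½ = 0.693 × 718.0 / 71 = 7.008 L/h
Infusion rate = CL × Css = 7.008 × 15 = 105.1 mg/h

(a) 10800 mg; (b) 105 mg/h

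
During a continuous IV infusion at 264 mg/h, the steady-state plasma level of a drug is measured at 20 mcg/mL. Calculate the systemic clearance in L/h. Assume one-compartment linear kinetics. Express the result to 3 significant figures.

13.2 L/h

At steady state, infusion rate = CL × Css, so CL = rate / Css.
CL = 264 / 20 = 13.20 L/h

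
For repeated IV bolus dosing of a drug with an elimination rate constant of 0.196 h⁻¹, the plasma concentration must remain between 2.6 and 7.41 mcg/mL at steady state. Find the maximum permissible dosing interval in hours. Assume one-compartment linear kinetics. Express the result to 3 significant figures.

Between IV bolus doses, concentration decays as C = C₀·e^(−kτ), so C_peak/C_trough = e^(kτ).
τ_max = ln(C_peak/C_trough) / k = ln(7.41/2.6) / 0.1960 = 1.047 / 0.1960 = 5.342 h

5.34 h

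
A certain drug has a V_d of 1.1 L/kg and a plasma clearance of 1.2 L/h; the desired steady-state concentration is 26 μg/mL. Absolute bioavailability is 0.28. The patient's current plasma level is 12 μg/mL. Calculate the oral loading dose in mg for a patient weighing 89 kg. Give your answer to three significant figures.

4900 mg

Vd = 1.1 L/kg × 89 kg = 97.90 L
Concentration deficit ΔC = 26 − 12 = 14.00 mg/L
LD = Vd × ΔC / F = 97.90 × 14.00 / 0.28 = 4895 mg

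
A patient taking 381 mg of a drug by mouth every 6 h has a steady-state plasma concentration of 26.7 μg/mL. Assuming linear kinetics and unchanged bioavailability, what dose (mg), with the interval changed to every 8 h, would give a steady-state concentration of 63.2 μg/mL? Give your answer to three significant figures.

1200 mg

With linear kinetics, Css is proportional to dose rate (D/τ) at fixed clearance.
D₂ = D₁ × (Css,target / Css,current) × (τ₂/τ₁) = 381 × (63.2/26.7) × (8/6) = 1202 mg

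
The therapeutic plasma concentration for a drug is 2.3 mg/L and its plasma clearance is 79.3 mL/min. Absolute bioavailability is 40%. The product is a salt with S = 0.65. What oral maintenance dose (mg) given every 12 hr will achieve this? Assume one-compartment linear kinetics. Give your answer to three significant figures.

Convert clearance: 79.3 mL/min × 60 min/h ÷ 1000 mL/L = 4.758 L/h
At steady state, dose per interval replaces the amount cleared in that interval: F·S·D/τ = CL·Css.
D = CL × Css × τ / F / S = 4.758 × 2.3 × 12 / 0.4 / 0.65 = 505.1 mg

505 mg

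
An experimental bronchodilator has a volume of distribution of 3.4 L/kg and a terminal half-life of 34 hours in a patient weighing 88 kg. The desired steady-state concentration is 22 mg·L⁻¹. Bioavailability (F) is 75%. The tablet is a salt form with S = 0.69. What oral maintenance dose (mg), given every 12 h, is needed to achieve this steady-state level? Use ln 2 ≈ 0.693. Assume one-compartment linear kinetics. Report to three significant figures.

Total Vd = 3.4 × 88 = 299.2 L
CL = 0.693 × Vd / t½ = 0.693 × 299.2 / 34 = 6.098 L/h
D = CL × Css × τ / F / S = 6.098 × 22 × 12 / 0.75 / 0.69 = 3111 mg

3110 mg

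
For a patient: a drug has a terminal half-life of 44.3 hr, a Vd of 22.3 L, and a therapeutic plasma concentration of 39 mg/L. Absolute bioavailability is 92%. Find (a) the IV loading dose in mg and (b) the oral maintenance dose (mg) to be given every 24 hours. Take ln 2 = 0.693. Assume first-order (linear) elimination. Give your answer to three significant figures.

LD = Vd × C = 22.30 × 39 = 869.7 mg
CL = 0.693 × Vd / t½ = 0.693 × 22.30 / 44.3 = 0.3488 L/h
D = CL × Css × τ / F = 0.3488 × 39 × 24 / 0.92 = 354.9 mg

(a) 870 mg; (b) 355 mg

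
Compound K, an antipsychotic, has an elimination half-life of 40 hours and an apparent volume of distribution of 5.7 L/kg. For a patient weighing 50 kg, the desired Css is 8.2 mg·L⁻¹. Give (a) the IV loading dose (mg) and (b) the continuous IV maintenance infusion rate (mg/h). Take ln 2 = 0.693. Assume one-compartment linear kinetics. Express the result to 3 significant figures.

(a) 2340 mg; (b) 40.5 mg/h

Vd = 5.7 L/kg × 50 kg = 285.0 L
LD = Vd × C = 285.0 × 8.2 = 2337 mg
CL = 0.693 × Vd / t½ = 0.693 × 285.0 / 40 = 4.938 L/h
Infusion rate = CL × Css = 4.938 × 8.2 = 40.49 mg/h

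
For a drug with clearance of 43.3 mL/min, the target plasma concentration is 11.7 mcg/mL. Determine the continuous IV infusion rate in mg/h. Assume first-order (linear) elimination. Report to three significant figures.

30.4 mg/h

Convert clearance: 43.3 mL/min × 60 min/h ÷ 1000 mL/L = 2.598 L/h
Rate = CL × Css = 2.598 × 11.7 = 30.40 mg/h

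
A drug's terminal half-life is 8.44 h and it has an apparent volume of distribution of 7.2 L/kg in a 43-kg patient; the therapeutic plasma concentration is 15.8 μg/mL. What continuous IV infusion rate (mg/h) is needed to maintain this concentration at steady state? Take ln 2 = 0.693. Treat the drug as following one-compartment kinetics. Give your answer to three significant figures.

Vd(total) = 43 kg × 7.2 L/kg = 309.6 L
k = 0.693/8.44 = 0.08211 h⁻¹, so CL = k·Vd = 0.08211 × 309.6 = 25.42 L/h
Infusion rate = CL × Css = 25.42 × 15.8 = 401.6 mg/h

402 mg/h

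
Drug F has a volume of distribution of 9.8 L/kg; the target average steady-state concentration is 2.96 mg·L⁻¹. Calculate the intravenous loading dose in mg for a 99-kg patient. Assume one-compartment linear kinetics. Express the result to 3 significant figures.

2870 mg

Vd(total) = 99 kg × 9.8 L/kg = 970.2 L
LD = Vd × C = 970.2 × 2.960 = 2872 mg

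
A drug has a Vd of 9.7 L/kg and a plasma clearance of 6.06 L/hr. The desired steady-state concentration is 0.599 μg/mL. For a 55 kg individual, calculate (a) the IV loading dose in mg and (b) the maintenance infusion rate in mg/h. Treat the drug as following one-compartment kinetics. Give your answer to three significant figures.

Total Vd = 9.7 × 55 = 533.5 L
Loading dose = Vd × C = 533.5 × 0.599 = 319.6 mg
Maintenance infusion rate = CL × Css = 6.060 × 0.599 = 3.630 mg/h

(a) 320 mg; (b) 3.63 mg/h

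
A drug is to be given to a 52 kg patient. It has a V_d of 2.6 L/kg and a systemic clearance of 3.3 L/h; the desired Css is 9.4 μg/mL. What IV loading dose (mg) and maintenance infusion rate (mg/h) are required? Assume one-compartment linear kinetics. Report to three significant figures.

Vd(total) = 52 kg × 2.6 L/kg = 135.2 L
Loading dose = Vd × C = 135.2 × 9.4 = 1271 mg
Maintenance: replace elimination → rate = CL × Css = 3.300 × 9.4 = 31.02 mg/h

(a) 1270 mg; (b) 31.0 mg/h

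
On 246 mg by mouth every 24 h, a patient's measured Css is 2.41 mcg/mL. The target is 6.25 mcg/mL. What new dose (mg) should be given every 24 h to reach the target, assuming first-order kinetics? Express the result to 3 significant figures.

For first-order elimination, Css ∝ F·D/(CL·τ); F and CL are unchanged, so Css ∝ D/τ.
D₂ = D₁ × (Css,target / Css,current) = 246 × 6.25/2.41 = 638.0 mg

638 mg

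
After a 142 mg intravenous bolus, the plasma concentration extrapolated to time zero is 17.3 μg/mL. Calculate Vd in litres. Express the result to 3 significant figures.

Immediately after an IV bolus, C₀ = Dose / Vd, so Vd = Dose / C₀.
Vd = 142 / 17.3 = 8.208 L

8.21 L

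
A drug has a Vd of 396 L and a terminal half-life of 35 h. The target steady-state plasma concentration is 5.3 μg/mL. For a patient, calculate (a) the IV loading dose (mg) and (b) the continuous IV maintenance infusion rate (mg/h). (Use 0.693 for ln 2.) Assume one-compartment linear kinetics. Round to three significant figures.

LD = Vd × C = 396.0 × 5.3 = 2099 mg
CL = 0.693 × Vd / t½ = 0.693 × 396.0 / 35 = 7.841 L/h
Infusion rate = CL × Css = 7.841 × 5.3 = 41.56 mg/h

(a) 2100 mg; (b) 41.6 mg/h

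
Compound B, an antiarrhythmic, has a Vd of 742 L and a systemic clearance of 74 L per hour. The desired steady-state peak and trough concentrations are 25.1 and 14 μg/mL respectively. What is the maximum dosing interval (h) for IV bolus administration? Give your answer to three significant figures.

k = CL / Vd = 74.00 / 742.0 = 0.09973 h⁻¹
Between IV bolus doses, concentration decays as C = C₀·e^(−kτ), so C_peak/C_trough = e^(kτ).
τ_max = ln(C_peak/C_trough) / k = ln(25.1/14) / 0.09973 = 0.5838 / 0.09973 = 5.854 h

5.85 h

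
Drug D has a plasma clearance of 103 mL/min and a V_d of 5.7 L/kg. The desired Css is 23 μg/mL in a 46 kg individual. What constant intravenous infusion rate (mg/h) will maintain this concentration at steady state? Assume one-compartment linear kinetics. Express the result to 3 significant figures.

CL = 103 mL/min × 60/1000 = 6.180 L/h
R₀ = 6.180 × 23 = 142.1 mg/h

142 mg/h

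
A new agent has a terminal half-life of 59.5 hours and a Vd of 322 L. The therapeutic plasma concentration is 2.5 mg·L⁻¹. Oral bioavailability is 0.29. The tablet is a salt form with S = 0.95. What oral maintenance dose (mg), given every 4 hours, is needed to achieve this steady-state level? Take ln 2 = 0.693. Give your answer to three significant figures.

CL = 0.693 × Vd / t½ = 0.693 × 322.0 / 59.5 = 3.750 L/h
D = CL × Css × τ / F / S = 3.750 × 2.5 × 4 / 0.29 / 0.95 = 136.1 mg

136 mg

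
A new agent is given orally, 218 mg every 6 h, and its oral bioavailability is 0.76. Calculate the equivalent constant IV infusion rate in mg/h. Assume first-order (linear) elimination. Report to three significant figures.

Equivalent systemic input: infusion rate = F·D/τ.
Rate = 0.76 × 218 / 6 = 27.61 mg/h

27.6 mg/h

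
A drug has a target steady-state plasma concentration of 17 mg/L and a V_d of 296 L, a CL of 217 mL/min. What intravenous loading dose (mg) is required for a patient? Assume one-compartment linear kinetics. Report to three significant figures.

5030 mg

LD = Vd × C = 296.0 × 17.00 = 5032 mg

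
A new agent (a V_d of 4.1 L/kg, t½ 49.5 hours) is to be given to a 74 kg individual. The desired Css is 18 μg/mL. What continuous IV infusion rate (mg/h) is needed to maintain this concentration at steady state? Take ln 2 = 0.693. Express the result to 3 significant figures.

Total Vd = 4.1 × 74 = 303.4 L
CL = ln 2 · Vd / t½ = 0.693 × 303.4 / 49.5 = 4.248 L/h
Infusion rate = CL × Css = 4.248 × 18 = 76.46 mg/h

76.5 mg/h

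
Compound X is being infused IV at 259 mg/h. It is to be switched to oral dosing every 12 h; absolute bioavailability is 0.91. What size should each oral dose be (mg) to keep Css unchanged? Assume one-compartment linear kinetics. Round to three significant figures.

3420 mg

To maintain the same Css, the systemic dosing rate must be unchanged: F·D/τ = infusion rate.
D = rate × τ / F = 259 × 12 / 0.91 = 3415 mg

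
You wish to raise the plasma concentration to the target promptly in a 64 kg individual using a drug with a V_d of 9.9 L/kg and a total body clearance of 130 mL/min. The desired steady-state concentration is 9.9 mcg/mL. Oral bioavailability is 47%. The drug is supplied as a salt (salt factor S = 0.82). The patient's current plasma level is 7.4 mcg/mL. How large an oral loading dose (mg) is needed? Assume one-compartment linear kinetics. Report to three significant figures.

Vd(total) = 64 kg × 9.9 L/kg = 633.6 L
Concentration deficit ΔC = 9.9 − 7.4 = 2.500 mg/L
LD = Vd × ΔC / F / S = 633.6 × 2.500 / 0.47 / 0.82 = 4110 mg

4110 mg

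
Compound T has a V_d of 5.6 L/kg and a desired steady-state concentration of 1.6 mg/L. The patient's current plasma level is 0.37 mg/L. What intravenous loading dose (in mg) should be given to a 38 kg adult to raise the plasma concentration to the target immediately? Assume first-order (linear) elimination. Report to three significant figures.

262 mg

Vd(total) = 38 kg × 5.6 L/kg = 212.8 L
The loading dose fills Vd to the target concentration.
Concentration deficit ΔC = 1.6 − 0.37 = 1.230 mg/L
LD = Vd × ΔC = 212.8 × 1.230 = 261.7 mg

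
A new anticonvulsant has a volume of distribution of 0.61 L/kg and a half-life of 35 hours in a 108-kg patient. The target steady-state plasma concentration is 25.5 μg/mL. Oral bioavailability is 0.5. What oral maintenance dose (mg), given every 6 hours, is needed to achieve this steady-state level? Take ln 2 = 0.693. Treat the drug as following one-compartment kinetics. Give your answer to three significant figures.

Vd = 0.61 L/kg × 108 kg = 65.88 L
CL = 0.693 × Vd / t½ = 0.693 × 65.88 / 35 = 1.304 L/h
D = CL × Css × τ / F = 1.304 × 25.5 × 6 / 0.5 = 399.0 mg

399 mg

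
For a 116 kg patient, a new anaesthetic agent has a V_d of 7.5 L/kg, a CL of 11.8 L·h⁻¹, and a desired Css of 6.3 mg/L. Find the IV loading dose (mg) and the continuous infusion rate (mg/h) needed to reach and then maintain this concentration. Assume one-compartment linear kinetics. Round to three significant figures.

Vd(total) = 116 kg × 7.5 L/kg = 870.0 L
LD = Vd · C_target = 870.0 × 6.3 = 5481 mg
Maintenance: replace elimination → rate = CL × Css = 11.80 × 6.3 = 74.34 mg/h

(a) 5480 mg; (b) 74.3 mg/h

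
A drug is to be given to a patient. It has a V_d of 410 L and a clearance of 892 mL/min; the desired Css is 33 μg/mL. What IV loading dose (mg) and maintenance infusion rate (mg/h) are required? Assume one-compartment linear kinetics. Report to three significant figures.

Loading: fill Vd to C_target → 410.0 L × 33 mg/L = 13530 mg
CL = 892 mL/min × 60/1000 = 53.52 L/h
Maintenance infusion rate = CL × Css = 53.52 × 33 = 1766 mg/h

(a) 13500 mg; (b) 1770 mg/h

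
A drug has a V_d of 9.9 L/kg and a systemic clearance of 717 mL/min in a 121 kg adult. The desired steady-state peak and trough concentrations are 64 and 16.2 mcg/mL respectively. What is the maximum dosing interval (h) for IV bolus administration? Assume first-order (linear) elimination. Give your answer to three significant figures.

38.3 h

Total Vd = 9.9 × 121 = 1198 L
CL = 717 mL/min = 717 × 0.06 = 43.02 L/h
k = CL / Vd = 43.02 / 1198 = 0.03591 h⁻¹
Between IV bolus doses, concentration decays as C = C₀·e^(−kτ), so C_peak/C_trough = e^(kτ).
τ_max = ln(C_peak/C_trough) / k = ln(64/16.2) / 0.03591 = 1.374 / 0.03591 = 38.26 h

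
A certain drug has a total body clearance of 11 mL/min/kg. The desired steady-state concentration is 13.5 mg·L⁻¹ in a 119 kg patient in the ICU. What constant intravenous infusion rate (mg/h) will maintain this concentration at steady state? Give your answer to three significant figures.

CL = 11 mL/min/kg × 119 kg = 1309 mL/min = 1309 × 60/1000 = 78.54 L/h
Rate = CL × Css = 78.54 × 13.5 = 1060 mg/h

1060 mg/h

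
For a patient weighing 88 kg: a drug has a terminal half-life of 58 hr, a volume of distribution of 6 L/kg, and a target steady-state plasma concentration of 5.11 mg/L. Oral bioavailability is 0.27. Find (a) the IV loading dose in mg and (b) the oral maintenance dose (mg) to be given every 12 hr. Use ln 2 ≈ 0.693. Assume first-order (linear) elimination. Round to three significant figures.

(a) 2700 mg; (b) 1430 mg

Vd = 6 L/kg × 88 kg = 528.0 L
LD = Vd × C = 528.0 × 5.11 = 2698 mg
CL = 0.693 × Vd / t½ = 0.693 × 528.0 / 58 = 6.309 L/h
D = CL × Css × τ / F = 6.309 × 5.11 × 12 / 0.27 = 1433 mg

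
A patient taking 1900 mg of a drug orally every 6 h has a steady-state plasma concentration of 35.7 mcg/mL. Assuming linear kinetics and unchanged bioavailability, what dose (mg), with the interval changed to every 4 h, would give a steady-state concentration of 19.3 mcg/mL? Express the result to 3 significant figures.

685 mg

For first-order elimination, Css ∝ F·D/(CL·τ); F and CL are unchanged, so Css ∝ D/τ.
D₂ = D₁ × (Css,target / Css,current) × (τ₂/τ₁) = 1900 × (19.3/35.7) × (4/6) = 684.8 mg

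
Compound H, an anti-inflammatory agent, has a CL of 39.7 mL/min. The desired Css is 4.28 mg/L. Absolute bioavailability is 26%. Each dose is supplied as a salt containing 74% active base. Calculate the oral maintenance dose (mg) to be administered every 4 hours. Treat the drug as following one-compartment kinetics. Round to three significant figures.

Convert clearance: 39.7 mL/min × 60 min/h ÷ 1000 mL/L = 2.382 L/h
At steady state, dose per interval replaces the amount cleared in that interval: F·S·D/τ = CL·Css.
D = CL × Css × τ / F / S = 2.382 × 4.28 × 4 / 0.26 / 0.74 = 212.0 mg

212 mg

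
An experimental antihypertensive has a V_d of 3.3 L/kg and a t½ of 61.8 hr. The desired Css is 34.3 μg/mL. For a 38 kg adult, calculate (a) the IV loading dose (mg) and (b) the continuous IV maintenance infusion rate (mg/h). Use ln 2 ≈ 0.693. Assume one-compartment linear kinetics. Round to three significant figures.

Vd(total) = 38 kg × 3.3 L/kg = 125.4 L
LD = Vd × C = 125.4 × 34.3 = 4301 mg
CL = 0.693 × Vd / t½ = 0.693 × 125.4 / 61.8 = 1.406 L/h
Infusion rate = CL × Css = 1.406 × 34.3 = 48.23 mg/h

(a) 4300 mg; (b) 48.2 mg/h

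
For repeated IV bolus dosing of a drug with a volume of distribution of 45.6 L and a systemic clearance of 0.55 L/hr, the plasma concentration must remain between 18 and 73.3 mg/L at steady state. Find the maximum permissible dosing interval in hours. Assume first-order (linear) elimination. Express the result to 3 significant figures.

116 h

k = CL / Vd = 0.5500 / 45.60 = 0.01206 h⁻¹
Between IV bolus doses, concentration decays as C = C₀·e^(−kτ), so C_peak/C_trough = e^(kτ).
τ_max = ln(C_peak/C_trough) / k = ln(73.3/18) / 0.01206 = 1.404 / 0.01206 = 116.4 h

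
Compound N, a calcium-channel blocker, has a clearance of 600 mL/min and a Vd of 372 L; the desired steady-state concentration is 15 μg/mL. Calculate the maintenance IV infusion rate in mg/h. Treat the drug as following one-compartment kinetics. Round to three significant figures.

540 mg/h

CL = 600 mL/min = 600 × 0.06 = 36.00 L/h
Rate = CL × Css = 36.00 × 15 = 540.0 mg/h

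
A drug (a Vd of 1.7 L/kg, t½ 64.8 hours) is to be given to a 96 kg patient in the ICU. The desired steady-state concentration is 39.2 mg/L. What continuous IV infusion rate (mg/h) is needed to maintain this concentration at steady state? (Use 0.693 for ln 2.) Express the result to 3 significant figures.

68.4 mg/h

Vd(total) = 96 kg × 1.7 L/kg = 163.2 L
k = 0.693/64.8 = 0.01069 h⁻¹, so CL = k·Vd = 0.01069 × 163.2 = 1.745 L/h
Infusion rate = CL × Css = 1.745 × 39.2 = 68.40 mg/h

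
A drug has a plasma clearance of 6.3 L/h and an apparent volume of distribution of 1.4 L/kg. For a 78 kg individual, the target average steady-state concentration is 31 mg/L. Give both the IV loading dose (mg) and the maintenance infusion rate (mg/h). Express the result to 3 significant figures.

(a) 3390 mg; (b) 195 mg/h

Vd(total) = 78 kg × 1.4 L/kg = 109.2 L
LD = Vd · C_target = 109.2 × 31 = 3385 mg
Maintenance: replace elimination → rate = CL × Css = 6.300 × 31 = 195.3 mg/h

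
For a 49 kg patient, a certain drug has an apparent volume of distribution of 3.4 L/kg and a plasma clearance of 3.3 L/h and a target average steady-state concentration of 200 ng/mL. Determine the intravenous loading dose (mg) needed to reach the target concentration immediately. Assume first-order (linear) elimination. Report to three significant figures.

Vd(total) = 49 kg × 3.4 L/kg = 166.6 L
C = 200 ng/mL = 0.2000 mg/L
The loading dose fills Vd to the target concentration; clearance is irrelevant here.
LD = Vd × C = 166.6 × 0.2000 = 33.32 mg

33.3 mg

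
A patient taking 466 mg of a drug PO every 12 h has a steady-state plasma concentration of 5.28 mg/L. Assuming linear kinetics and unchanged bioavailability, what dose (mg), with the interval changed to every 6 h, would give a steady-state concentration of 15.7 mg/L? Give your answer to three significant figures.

For first-order elimination, Css ∝ F·D/(CL·τ); F and CL are unchanged, so Css ∝ D/τ.
D₂ = D₁ × (Css,target / Css,current) × (τ₂/τ₁) = 466 × (15.7/5.28) × (6/12) = 692.8 mg

693 mg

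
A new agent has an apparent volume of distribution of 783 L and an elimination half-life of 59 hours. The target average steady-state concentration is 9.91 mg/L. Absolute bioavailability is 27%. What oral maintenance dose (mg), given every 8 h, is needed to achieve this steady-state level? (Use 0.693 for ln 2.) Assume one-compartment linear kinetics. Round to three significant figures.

2700 mg

CL = 0.693 × Vd / t½ = 0.693 × 783.0 / 59 = 9.197 L/h
D = CL × Css × τ / F = 9.197 × 9.91 × 8 / 0.27 = 2701 mg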